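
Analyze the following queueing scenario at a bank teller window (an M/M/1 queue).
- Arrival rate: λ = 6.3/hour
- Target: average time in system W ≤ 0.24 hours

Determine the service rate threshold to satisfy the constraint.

For M/M/1: W = 1/(μ-λ)
Need W ≤ 0.24, so 1/(μ-λ) ≤ 0.24
μ - λ ≥ 1/0.24 = 4.1667
μ ≥ 6.3 + 4.1667 = 10.4667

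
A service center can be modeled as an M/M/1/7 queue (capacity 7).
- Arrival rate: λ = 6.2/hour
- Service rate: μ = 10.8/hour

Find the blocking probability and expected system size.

ρ = λ/μ = 6.2/10.8 = 0.574074
P₀ = (1-ρ)/(1-ρ^(K+1)) = (1-0.574074)/(1-0.574074^8) = 0.4259/0.9882 = 0.4310
P_K = P₀×ρ^K = 0.4310 × 0.574074^7 = 0.4310 × 0.02055 = 0.008857
Blocking probability P_7 = 0.008857 (0.89%)
L = ρ[1 - (K+1)ρ^K + Kρ^(K+1)] / [(1-ρ)(1-ρ^(K+1))]
L = 0.574074 × (1 - 8×0.020548 + 7×0.011796) / ((1 - 0.574074) × (1 - 0.011796)) = 1.2523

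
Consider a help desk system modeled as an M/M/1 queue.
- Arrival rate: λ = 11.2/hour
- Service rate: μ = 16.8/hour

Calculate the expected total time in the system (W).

First, compute utilization: ρ = λ/μ = 11.2/16.8 = 0.6667
For M/M/1: W = 1/(μ-λ)
W = 1/(16.8-11.2) = 1/5.60
W = 0.1786 hours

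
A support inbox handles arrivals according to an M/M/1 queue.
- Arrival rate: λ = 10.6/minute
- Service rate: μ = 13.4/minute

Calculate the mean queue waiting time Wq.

First, compute utilization: ρ = λ/μ = 10.6/13.4 = 0.7910
For M/M/1: Wq = λ/(μ(μ-λ))
Wq = 10.6/(13.4 × (13.4-10.6))
Wq = 10.6/(13.4 × 2.80)
Wq = 0.2825 minutes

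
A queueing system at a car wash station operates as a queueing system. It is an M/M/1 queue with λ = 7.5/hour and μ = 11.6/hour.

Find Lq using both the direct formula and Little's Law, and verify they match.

Method 1 (direct): Lq = λ²/(μ(μ-λ)) = 56.25/(11.6 × 4.10) = 1.1827

Method 2 (Little's Law):
W = 1/(μ-λ) = 1/4.10 = 0.2439
Wq = W - 1/μ = 0.2439 - 0.08621 = 0.1577
Lq = λWq = 7.5 × 0.1577 = 1.1827 ✔ (matches Method 1)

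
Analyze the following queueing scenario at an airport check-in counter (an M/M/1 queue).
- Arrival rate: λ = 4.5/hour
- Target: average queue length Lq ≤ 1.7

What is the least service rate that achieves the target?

For M/M/1: Lq = λ²/(μ(μ-λ))
Need Lq ≤ 1.7, i.e. μ(μ-λ) ≥ λ²/1.7
μ² - 4.5μ - 20.25/1.7 ≥ 0  →  μ² - 4.5μ - 11.911765 ≥ 0
Quadratic formula (positive root): μ = [λ + √(λ² + 4×11.911765)]/2
Discriminant: 20.25 + 4×11.911765 = 67.8971, √67.8971 = 8.2400
μ ≥ (4.5 + 8.2400)/2 = 6.3700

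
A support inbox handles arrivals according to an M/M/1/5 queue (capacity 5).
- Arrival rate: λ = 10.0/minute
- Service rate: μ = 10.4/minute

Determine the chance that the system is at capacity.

ρ = λ/μ = 10.0/10.4 = 0.96154
P₀ = (1-ρ)/(1-ρ^(K+1)) = (1-0.96154)/(1-0.96154^6) = 0.03846/0.2097 = 0.1834
P_K = P₀×ρ^K = 0.18342 × 0.96154^5 = 0.18342 × 0.82193 = 0.1508
Blocking probability = 15.08%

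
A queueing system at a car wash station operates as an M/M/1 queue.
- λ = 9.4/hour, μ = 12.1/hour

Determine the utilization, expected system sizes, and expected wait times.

Step 1: ρ = λ/μ = 9.4/12.1 = 0.7769
Step 2: L = λ/(μ-λ) = 9.4/2.70 = 3.4815
Step 3: Lq = λ²/(μ(μ-λ)) = 88.36/(12.1×2.70) = 2.7046
Step 4: W = 1/(μ-λ) = 1/2.70 = 0.37037
Step 5: Wq = λ/(μ(μ-λ)) = 9.4/(12.1×2.70) = 0.2877
Step 6: P(0) = 1-ρ = 0.2231
Verify: L = λW = 9.4×0.37037 = 3.4815 ✔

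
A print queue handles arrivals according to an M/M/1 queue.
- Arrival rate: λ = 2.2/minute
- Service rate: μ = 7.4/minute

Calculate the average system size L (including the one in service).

ρ = λ/μ = 2.2/7.4 = 0.2973
For M/M/1: L = λ/(μ-λ)
L = 2.2/(7.4-2.2) = 2.2/5.20
L = 0.4231 jobs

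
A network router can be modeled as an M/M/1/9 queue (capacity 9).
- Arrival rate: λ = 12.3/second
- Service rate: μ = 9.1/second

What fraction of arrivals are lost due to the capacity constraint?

ρ = λ/μ = 12.3/9.1 = 1.35165
P₀ = (1-ρ)/(1-ρ^(K+1)) = (1-1.35165)/(1-1.35165^10) = -0.3517/-19.3537 = 0.01817
P_K = P₀×ρ^K = 0.01817 × 1.35165^9 = 0.01817 × 15.0584 = 0.2736
Blocking probability = 27.36%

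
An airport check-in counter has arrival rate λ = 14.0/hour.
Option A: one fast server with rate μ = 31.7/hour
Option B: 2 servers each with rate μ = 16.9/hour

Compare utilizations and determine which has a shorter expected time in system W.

Option A: single server μ = 31.7 (M/M/1)
  ρ_A = 14.0/31.7 = 0.4416
  W_A = 1/(μ-λ) = 1/(31.7-14.0) = 1/17.70 = 0.05650

Option B: 2 servers μ = 16.9 (M/M/2)
  ρ_B = λ/(cμ) = 14.0/(2×16.9) = 0.4142
  Offered load a = λ/μ = cρ = 14.0/16.9 = 0.8284
  P₀ = [ Σₙ₌₀^1 aⁿ/n! + a^2/(2!(1-ρ)) ]⁻¹
  Σ = a^0/0! + a^1/1! = 1.0000 + 0.8284 = 1.8284
  a^2/(2!(1-ρ)) = 0.68625/(2 × 0.58580) = 0.5857
  P₀ = 1/(1.8284 + 0.5857) = 0.4142
  Lq = P₀·a^2·ρ / (2!(1-ρ)²) = 0.41423 × 0.68625 × 0.41420 / (2 × 0.34316) = 0.1716
  Wq_B = Lq/λ = 0.17156/14.0 = 0.012254
  W_B = Wq_B + 1/μ = 0.012254 + 0.059172 = 0.07143

Since W_A = 0.05650 < W_B = 0.07143, Option A (single fast server) has the shorter time in system.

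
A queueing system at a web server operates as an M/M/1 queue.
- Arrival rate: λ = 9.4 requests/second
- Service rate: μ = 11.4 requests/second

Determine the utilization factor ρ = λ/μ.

Server utilization: ρ = λ/μ
ρ = 9.4/11.4 = 0.8246
The server is busy 82.46% of the time.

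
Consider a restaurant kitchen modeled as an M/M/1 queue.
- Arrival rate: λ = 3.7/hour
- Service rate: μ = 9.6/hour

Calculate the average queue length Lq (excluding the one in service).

ρ = λ/μ = 3.7/9.6 = 0.3854
For M/M/1: Lq = λ²/(μ(μ-λ))
Lq = 13.69/(9.6 × 5.90)
Lq = 0.2417 orders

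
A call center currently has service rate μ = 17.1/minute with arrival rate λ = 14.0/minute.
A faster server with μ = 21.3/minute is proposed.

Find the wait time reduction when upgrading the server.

System 1: ρ₁ = 14.0/17.1 = 0.8187, W₁ = 1/(17.1-14.0) = 0.3226
System 2: ρ₂ = 14.0/21.3 = 0.6573, W₂ = 1/(21.3-14.0) = 0.1370
Improvement: (W₁-W₂)/W₁ = (0.3226-0.1370)/0.3226 = 57.53%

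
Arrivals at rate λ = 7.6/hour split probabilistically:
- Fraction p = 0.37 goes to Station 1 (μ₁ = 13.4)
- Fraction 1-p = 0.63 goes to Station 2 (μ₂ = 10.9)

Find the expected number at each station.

Effective rates: λ₁ = 7.6×0.37 = 2.812, λ₂ = 7.6×0.63 = 4.788
Station 1: ρ₁ = 2.812/13.4 = 0.20985, L₁ = ρ₁/(1-ρ₁) = 0.20985/(1-0.20985) = 0.2656
Station 2: ρ₂ = 4.788/10.9 = 0.43927, L₂ = ρ₂/(1-ρ₂) = 0.43927/(1-0.43927) = 0.7834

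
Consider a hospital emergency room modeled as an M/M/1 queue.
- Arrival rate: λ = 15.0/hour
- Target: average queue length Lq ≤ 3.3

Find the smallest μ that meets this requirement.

For M/M/1: Lq = λ²/(μ(μ-λ))
Need Lq ≤ 3.3, i.e. μ(μ-λ) ≥ λ²/3.3
μ² - 15.0μ - 225.00/3.3 ≥ 0  →  μ² - 15.0μ - 68.18182 ≥ 0
Quadratic formula (positive root): μ = [λ + √(λ² + 4×68.18182)]/2
Discriminant: 225.00 + 4×68.18182 = 497.7273, √497.7273 = 22.3098
μ ≥ (15.0 + 22.3098)/2 = 18.6549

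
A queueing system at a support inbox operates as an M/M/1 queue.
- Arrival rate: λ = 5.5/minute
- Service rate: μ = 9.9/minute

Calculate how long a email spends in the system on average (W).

First, compute utilization: ρ = λ/μ = 5.5/9.9 = 0.5556
For M/M/1: W = 1/(μ-λ)
W = 1/(9.9-5.5) = 1/4.40
W = 0.2273 minutes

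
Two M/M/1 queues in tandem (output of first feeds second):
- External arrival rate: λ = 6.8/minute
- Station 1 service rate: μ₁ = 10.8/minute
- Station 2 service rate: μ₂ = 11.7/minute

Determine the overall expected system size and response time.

By Jackson's theorem, each station behaves as independent M/M/1.
Station 1: ρ₁ = 6.8/10.8 = 0.6296, L₁ = ρ₁/(1-ρ₁) = λ/(μ₁-λ) = 6.8/4.00 = 1.7000
Station 2: ρ₂ = 6.8/11.7 = 0.5812, L₂ = ρ₂/(1-ρ₂) = λ/(μ₂-λ) = 6.8/4.90 = 1.3878
Total: L = L₁ + L₂ = 1.7000 + 1.3878 = 3.0878
W = L/λ = 3.0878/6.8 = 0.4541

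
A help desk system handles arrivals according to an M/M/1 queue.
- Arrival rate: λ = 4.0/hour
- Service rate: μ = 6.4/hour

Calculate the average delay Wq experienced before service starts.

First, compute utilization: ρ = λ/μ = 4.0/6.4 = 0.6250
For M/M/1: Wq = λ/(μ(μ-λ))
Wq = 4.0/(6.4 × (6.4-4.0))
Wq = 4.0/(6.4 × 2.40)
Wq = 0.2604 hours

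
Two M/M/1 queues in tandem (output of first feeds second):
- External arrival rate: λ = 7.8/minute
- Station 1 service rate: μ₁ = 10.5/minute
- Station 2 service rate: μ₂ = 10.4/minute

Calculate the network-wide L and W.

By Jackson's theorem, each station behaves as independent M/M/1.
Station 1: ρ₁ = 7.8/10.5 = 0.7429, L₁ = ρ₁/(1-ρ₁) = λ/(μ₁-λ) = 7.8/2.70 = 2.8889
Station 2: ρ₂ = 7.8/10.4 = 0.7500, L₂ = ρ₂/(1-ρ₂) = λ/(μ₂-λ) = 7.8/2.60 = 3.0000
Total: L = L₁ + L₂ = 2.8889 + 3.0000 = 5.8889
W = L/λ = 5.8889/7.8 = 0.7550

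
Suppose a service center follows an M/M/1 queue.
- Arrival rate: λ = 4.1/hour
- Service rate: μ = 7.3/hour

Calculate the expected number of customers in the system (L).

ρ = λ/μ = 4.1/7.3 = 0.5616
For M/M/1: L = λ/(μ-λ)
L = 4.1/(7.3-4.1) = 4.1/3.20
L = 1.2812 customers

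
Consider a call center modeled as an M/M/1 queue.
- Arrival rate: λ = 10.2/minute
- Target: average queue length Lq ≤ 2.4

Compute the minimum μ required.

For M/M/1: Lq = λ²/(μ(μ-λ))
Need Lq ≤ 2.4, i.e. μ(μ-λ) ≥ λ²/2.4
μ² - 10.2μ - 104.04/2.4 ≥ 0  →  μ² - 10.2μ - 43.3500 ≥ 0
Quadratic formula (positive root): μ = [λ + √(λ² + 4×43.3500)]/2
Discriminant: 104.04 + 4×43.3500 = 277.4400, √277.4400 = 16.6565
μ ≥ (10.2 + 16.6565)/2 = 13.4283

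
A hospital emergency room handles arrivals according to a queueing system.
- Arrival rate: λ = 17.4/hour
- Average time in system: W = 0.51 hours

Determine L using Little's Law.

Little's Law: L = λW
L = 17.4 × 0.51 = 8.8740 patients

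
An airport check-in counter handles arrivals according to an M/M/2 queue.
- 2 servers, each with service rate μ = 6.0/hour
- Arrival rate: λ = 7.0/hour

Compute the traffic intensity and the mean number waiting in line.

Traffic intensity: ρ = λ/(cμ) = 7.0/(2×6.0) = 0.5833
Since ρ = 0.5833 < 1, system is stable.
Offered load a = λ/μ = cρ = 7.0/6.0 = 1.1667
P₀ = [ Σₙ₌₀^1 aⁿ/n! + a^2/(2!(1-ρ)) ]⁻¹
Σ = a^0/0! + a^1/1! = 1.0000 + 1.1667 = 2.1667
a^2/(2!(1-ρ)) = 1.3611/(2 × 0.41667) = 1.6333
P₀ = 1/(2.1667 + 1.6333) = 0.2632
Lq = P₀·a^2·ρ / (2!(1-ρ)²) = 0.2632 × 1.3611 × 0.5833 / (2 × 0.1736) = 0.6018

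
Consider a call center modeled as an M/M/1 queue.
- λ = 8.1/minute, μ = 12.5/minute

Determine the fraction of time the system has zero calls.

ρ = λ/μ = 8.1/12.5 = 0.6480
P(0) = 1 - ρ = 1 - 0.6480 = 0.3520
The server is idle 35.20% of the time.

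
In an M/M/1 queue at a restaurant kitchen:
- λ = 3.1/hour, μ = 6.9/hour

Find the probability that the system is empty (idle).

ρ = λ/μ = 3.1/6.9 = 0.4493
P(0) = 1 - ρ = 1 - 0.4493 = 0.5507
The server is idle 55.07% of the time.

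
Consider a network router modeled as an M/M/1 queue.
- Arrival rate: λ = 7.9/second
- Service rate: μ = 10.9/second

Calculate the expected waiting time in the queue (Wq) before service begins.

First, compute utilization: ρ = λ/μ = 7.9/10.9 = 0.7248
For M/M/1: Wq = λ/(μ(μ-λ))
Wq = 7.9/(10.9 × (10.9-7.9))
Wq = 7.9/(10.9 × 3.00)
Wq = 0.2416 seconds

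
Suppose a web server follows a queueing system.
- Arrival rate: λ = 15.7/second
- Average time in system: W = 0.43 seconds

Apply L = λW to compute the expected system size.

Little's Law: L = λW
L = 15.7 × 0.43 = 6.7510 requests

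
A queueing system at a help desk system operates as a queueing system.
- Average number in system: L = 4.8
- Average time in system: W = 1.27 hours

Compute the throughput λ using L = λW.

Little's Law: L = λW, so λ = L/W
λ = 4.8/1.27 = 3.7795 tickets/hour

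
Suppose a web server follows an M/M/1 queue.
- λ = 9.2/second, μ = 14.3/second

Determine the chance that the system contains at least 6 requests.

ρ = λ/μ = 9.2/14.3 = 0.64336
P(N ≥ n) = ρⁿ
P(N ≥ 6) = 0.64336^6
P(N ≥ 6) = 0.07091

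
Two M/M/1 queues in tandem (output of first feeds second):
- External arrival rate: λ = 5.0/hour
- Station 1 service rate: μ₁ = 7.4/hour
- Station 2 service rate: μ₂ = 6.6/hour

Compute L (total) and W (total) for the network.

By Jackson's theorem, each station behaves as independent M/M/1.
Station 1: ρ₁ = 5.0/7.4 = 0.6757, L₁ = ρ₁/(1-ρ₁) = λ/(μ₁-λ) = 5.0/2.40 = 2.0833
Station 2: ρ₂ = 5.0/6.6 = 0.7576, L₂ = ρ₂/(1-ρ₂) = λ/(μ₂-λ) = 5.0/1.60 = 3.1250
Total: L = L₁ + L₂ = 2.0833 + 3.1250 = 5.2083
W = L/λ = 5.2083/5.0 = 1.0417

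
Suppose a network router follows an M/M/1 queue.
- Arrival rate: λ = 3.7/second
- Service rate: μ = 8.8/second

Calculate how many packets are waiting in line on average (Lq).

ρ = λ/μ = 3.7/8.8 = 0.4205
For M/M/1: Lq = λ²/(μ(μ-λ))
Lq = 13.69/(8.8 × 5.10)
Lq = 0.3050 packets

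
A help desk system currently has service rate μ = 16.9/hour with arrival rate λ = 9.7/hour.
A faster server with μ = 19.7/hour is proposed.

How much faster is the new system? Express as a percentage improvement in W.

System 1: ρ₁ = 9.7/16.9 = 0.5740, W₁ = 1/(16.9-9.7) = 0.13889
System 2: ρ₂ = 9.7/19.7 = 0.4924, W₂ = 1/(19.7-9.7) = 0.10000
Improvement: (W₁-W₂)/W₁ = (0.13889-0.10000)/0.13889 = 28.00%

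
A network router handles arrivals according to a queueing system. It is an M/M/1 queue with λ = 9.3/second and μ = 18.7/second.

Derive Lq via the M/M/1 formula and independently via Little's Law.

Method 1 (direct): Lq = λ²/(μ(μ-λ)) = 86.49/(18.7 × 9.40) = 0.4920

Method 2 (Little's Law):
W = 1/(μ-λ) = 1/9.40 = 0.106383
Wq = W - 1/μ = 0.106383 - 0.0534759 = 0.052907
Lq = λWq = 9.3 × 0.052907 = 0.4920 ✔ (matches Method 1)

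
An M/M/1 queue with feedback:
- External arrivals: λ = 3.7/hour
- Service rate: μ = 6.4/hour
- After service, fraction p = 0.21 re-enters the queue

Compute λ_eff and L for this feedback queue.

Effective arrival rate: λ_eff = λ/(1-p) = 3.7/(1-0.21) = 3.7/0.79 = 4.6835
ρ = λ_eff/μ = 4.6835/6.4 = 0.7318
L = ρ/(1-ρ) = 0.7318/(1-0.7318) = 2.7286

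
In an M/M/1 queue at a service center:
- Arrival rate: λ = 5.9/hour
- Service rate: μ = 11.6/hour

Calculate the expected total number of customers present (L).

ρ = λ/μ = 5.9/11.6 = 0.5086
For M/M/1: L = λ/(μ-λ)
L = 5.9/(11.6-5.9) = 5.9/5.70
L = 1.0351 customers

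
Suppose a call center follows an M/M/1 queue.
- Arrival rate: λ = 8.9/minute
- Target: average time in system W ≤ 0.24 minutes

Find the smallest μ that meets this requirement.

For M/M/1: W = 1/(μ-λ)
Need W ≤ 0.24, so 1/(μ-λ) ≤ 0.24
μ - λ ≥ 1/0.24 = 4.1667
μ ≥ 8.9 + 4.1667 = 13.0667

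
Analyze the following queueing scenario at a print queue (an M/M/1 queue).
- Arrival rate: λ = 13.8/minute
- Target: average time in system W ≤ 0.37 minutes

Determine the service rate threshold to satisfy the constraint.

For M/M/1: W = 1/(μ-λ)
Need W ≤ 0.37, so 1/(μ-λ) ≤ 0.37
μ - λ ≥ 1/0.37 = 2.7027
μ ≥ 13.8 + 2.7027 = 16.5027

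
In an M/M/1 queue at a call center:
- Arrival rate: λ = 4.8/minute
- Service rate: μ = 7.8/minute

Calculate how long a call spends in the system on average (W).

First, compute utilization: ρ = λ/μ = 4.8/7.8 = 0.6154
For M/M/1: W = 1/(μ-λ)
W = 1/(7.8-4.8) = 1/3.00
W = 0.3333 minutes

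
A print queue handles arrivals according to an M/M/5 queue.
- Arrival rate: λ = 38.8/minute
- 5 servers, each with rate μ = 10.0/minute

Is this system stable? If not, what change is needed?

Stability requires ρ = λ/(cμ) < 1
ρ = 38.8/(5 × 10.0) = 38.8/50.00 = 0.7760
Since 0.7760 < 1, the system is STABLE.
The servers are busy 77.60% of the time.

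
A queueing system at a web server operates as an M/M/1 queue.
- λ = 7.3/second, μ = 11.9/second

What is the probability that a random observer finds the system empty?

ρ = λ/μ = 7.3/11.9 = 0.6134
P(0) = 1 - ρ = 1 - 0.6134 = 0.3866
The server is idle 38.66% of the time.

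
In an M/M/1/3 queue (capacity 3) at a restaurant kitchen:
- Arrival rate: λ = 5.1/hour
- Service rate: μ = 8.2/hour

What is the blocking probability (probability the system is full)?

ρ = λ/μ = 5.1/8.2 = 0.62195
P₀ = (1-ρ)/(1-ρ^(K+1)) = (1-0.62195)/(1-0.62195^4) = 0.37805/0.85037 = 0.4446
P_K = P₀×ρ^K = 0.4446 × 0.62195^3 = 0.4446 × 0.2406 = 0.1070
Blocking probability = 10.70%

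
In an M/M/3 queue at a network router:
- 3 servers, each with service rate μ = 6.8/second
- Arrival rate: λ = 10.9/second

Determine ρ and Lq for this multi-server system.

Traffic intensity: ρ = λ/(cμ) = 10.9/(3×6.8) = 0.5343
Since ρ = 0.5343 < 1, system is stable.
Offered load a = λ/μ = cρ = 10.9/6.8 = 1.6029
P₀ = [ Σₙ₌₀^2 aⁿ/n! + a^3/(3!(1-ρ)) ]⁻¹
Σ = a^0/0! + a^1/1! + a^2/2! = 1.000000 + 1.602941 + 1.284710 = 3.8877
a^3/(3!(1-ρ)) = 4.1186/(6 × 0.4657) = 1.4740
P₀ = 1/(3.8877 + 1.4740) = 0.1865
Lq = P₀·a^3·ρ / (3!(1-ρ)²) = 0.1865 × 4.1186 × 0.5343 / (6 × 0.2169) = 0.3154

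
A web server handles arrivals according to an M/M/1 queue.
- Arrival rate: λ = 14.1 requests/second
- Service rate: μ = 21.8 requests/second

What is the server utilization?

Server utilization: ρ = λ/μ
ρ = 14.1/21.8 = 0.6468
The server is busy 64.68% of the time.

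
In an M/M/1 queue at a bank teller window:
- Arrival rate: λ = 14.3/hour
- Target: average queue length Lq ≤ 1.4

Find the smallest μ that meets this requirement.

For M/M/1: Lq = λ²/(μ(μ-λ))
Need Lq ≤ 1.4, i.e. μ(μ-λ) ≥ λ²/1.4
μ² - 14.3μ - 204.49/1.4 ≥ 0  →  μ² - 14.3μ - 146.064286 ≥ 0
Quadratic formula (positive root): μ = [λ + √(λ² + 4×146.064286)]/2
Discriminant: 204.49 + 4×146.064286 = 788.7471, √788.7471 = 28.0846
μ ≥ (14.3 + 28.0846)/2 = 21.1923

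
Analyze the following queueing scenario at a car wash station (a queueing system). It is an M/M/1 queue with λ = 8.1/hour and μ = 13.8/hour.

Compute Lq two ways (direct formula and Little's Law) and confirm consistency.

Method 1 (direct): Lq = λ²/(μ(μ-λ)) = 65.61/(13.8 × 5.70) = 0.8341

Method 2 (Little's Law):
W = 1/(μ-λ) = 1/5.70 = 0.1754386
Wq = W - 1/μ = 0.1754386 - 0.07246377 = 0.10297
Lq = λWq = 8.1 × 0.10297 = 0.8341 ✔ (matches Method 1)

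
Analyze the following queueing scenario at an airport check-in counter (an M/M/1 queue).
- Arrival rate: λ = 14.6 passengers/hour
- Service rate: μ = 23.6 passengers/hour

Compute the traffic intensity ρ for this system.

Server utilization: ρ = λ/μ
ρ = 14.6/23.6 = 0.6186
The server is busy 61.86% of the time.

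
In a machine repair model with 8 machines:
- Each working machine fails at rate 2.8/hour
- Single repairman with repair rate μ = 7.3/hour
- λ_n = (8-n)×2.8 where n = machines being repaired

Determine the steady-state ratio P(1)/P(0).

P(1)/P(0) = ∏_{i=0}^{1-1} λ_i/μ_{i+1}
= (8-0)×2.8/7.3
= 3.0685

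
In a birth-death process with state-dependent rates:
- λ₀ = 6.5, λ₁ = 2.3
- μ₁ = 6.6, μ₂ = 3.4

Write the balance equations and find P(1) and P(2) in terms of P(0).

Balance equations:
State 0: λ₀P₀ = μ₁P₁ → P₁ = (λ₀/μ₁)P₀ = (6.5/6.6)P₀ = 0.9848P₀
State 1: P₂ = (λ₀λ₁)/(μ₁μ₂)P₀ = (6.5×2.3)/(6.6×3.4)P₀ = 0.6662P₀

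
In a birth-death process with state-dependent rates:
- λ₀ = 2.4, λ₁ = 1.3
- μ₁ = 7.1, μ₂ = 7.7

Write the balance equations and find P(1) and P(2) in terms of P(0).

Balance equations:
State 0: λ₀P₀ = μ₁P₁ → P₁ = (λ₀/μ₁)P₀ = (2.4/7.1)P₀ = 0.3380P₀
State 1: P₂ = (λ₀λ₁)/(μ₁μ₂)P₀ = (2.4×1.3)/(7.1×7.7)P₀ = 0.05707P₀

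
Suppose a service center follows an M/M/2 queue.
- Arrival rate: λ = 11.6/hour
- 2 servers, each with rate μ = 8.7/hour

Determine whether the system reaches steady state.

Stability requires ρ = λ/(cμ) < 1
ρ = 11.6/(2 × 8.7) = 11.6/17.40 = 0.6667
Since 0.6667 < 1, the system is STABLE.
The servers are busy 66.67% of the time.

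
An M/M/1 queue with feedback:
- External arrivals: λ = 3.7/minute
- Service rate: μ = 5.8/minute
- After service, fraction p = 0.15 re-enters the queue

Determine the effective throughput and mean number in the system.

Effective arrival rate: λ_eff = λ/(1-p) = 3.7/(1-0.15) = 3.7/0.85 = 4.35294
ρ = λ_eff/μ = 4.35294/5.8 = 0.750507
L = ρ/(1-ρ) = 0.750507/(1-0.750507) = 3.0081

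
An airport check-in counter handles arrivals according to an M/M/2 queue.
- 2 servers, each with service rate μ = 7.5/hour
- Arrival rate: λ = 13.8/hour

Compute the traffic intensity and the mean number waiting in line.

Traffic intensity: ρ = λ/(cμ) = 13.8/(2×7.5) = 0.9200
Since ρ = 0.9200 < 1, system is stable.
Offered load a = λ/μ = cρ = 13.8/7.5 = 1.8400
P₀ = [ Σₙ₌₀^1 aⁿ/n! + a^2/(2!(1-ρ)) ]⁻¹
Σ = a^0/0! + a^1/1! = 1.0000 + 1.8400 = 2.8400
a^2/(2!(1-ρ)) = 3.3856/(2 × 0.08000) = 21.1600
P₀ = 1/(2.8400 + 21.1600) = 0.04167
Lq = P₀·a^2·ρ / (2!(1-ρ)²) = 0.041667 × 3.3856 × 0.92000 / (2 × 0.0064000) = 10.1392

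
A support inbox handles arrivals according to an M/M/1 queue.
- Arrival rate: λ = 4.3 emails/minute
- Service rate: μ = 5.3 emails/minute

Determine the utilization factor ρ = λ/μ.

Server utilization: ρ = λ/μ
ρ = 4.3/5.3 = 0.8113
The server is busy 81.13% of the time.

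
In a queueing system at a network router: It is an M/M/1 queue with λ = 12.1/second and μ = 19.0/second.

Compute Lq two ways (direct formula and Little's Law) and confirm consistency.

Method 1 (direct): Lq = λ²/(μ(μ-λ)) = 146.41/(19.0 × 6.90) = 1.1168

Method 2 (Little's Law):
W = 1/(μ-λ) = 1/6.90 = 0.14493
Wq = W - 1/μ = 0.14493 - 0.052632 = 0.09230
Lq = λWq = 12.1 × 0.09230 = 1.1168 ✔ (matches Method 1)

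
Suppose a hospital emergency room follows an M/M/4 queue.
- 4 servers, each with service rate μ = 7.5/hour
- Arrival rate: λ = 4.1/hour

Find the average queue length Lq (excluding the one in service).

Traffic intensity: ρ = λ/(cμ) = 4.1/(4×7.5) = 0.1367
Since ρ = 0.1367 < 1, system is stable.
Offered load a = λ/μ = cρ = 4.1/7.5 = 0.5467
P₀ = [ Σₙ₌₀^3 aⁿ/n! + a^4/(4!(1-ρ)) ]⁻¹
Σ = a^0/0! + a^1/1! + a^2/2! + a^3/3! = 1.0000 + 0.5467 + 0.1494 + 0.02723 = 1.7233
a^4/(4!(1-ρ)) = 0.08931/(24 × 0.8633) = 0.004310
P₀ = 1/(1.7233 + 0.004310) = 0.5788
Lq = P₀·a^4·ρ / (4!(1-ρ)²) = 0.578829 × 0.0893080 × 0.136667 / (24 × 0.745344) = 0.0003949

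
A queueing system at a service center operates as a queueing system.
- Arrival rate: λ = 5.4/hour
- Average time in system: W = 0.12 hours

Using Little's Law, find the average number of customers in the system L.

Little's Law: L = λW
L = 5.4 × 0.12 = 0.6480 customers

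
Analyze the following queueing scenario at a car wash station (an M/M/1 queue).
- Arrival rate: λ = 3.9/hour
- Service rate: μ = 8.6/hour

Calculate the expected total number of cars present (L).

ρ = λ/μ = 3.9/8.6 = 0.4535
For M/M/1: L = λ/(μ-λ)
L = 3.9/(8.6-3.9) = 3.9/4.70
L = 0.8298 cars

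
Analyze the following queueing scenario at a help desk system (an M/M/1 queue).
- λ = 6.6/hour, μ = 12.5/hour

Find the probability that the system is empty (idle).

ρ = λ/μ = 6.6/12.5 = 0.5280
P(0) = 1 - ρ = 1 - 0.5280 = 0.4720
The server is idle 47.20% of the time.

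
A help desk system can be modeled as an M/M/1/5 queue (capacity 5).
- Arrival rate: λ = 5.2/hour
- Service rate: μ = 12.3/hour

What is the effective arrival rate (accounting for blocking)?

ρ = λ/μ = 5.2/12.3 = 0.42276
P₀ = (1-ρ)/(1-ρ^(K+1)) = (1-0.42276)/(1-0.42276^6) = 0.57724/0.99429 = 0.5806
P_K = P₀×ρ^K = 0.58055 × 0.42276^5 = 0.58055 × 0.013504 = 0.007840
λ_eff = λ(1-P_K) = 5.2 × (1 - 0.007840) = 5.2 × 0.99216 = 5.1592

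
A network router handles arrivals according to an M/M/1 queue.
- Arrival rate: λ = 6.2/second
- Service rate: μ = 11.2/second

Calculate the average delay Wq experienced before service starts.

First, compute utilization: ρ = λ/μ = 6.2/11.2 = 0.5536
For M/M/1: Wq = λ/(μ(μ-λ))
Wq = 6.2/(11.2 × (11.2-6.2))
Wq = 6.2/(11.2 × 5.00)
Wq = 0.1107 seconds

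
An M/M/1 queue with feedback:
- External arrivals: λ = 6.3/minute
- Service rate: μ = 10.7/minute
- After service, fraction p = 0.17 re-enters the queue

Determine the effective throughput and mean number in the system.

Effective arrival rate: λ_eff = λ/(1-p) = 6.3/(1-0.17) = 6.3/0.83 = 7.5904
ρ = λ_eff/μ = 7.5904/10.7 = 0.70938
L = ρ/(1-ρ) = 0.70938/(1-0.70938) = 2.4409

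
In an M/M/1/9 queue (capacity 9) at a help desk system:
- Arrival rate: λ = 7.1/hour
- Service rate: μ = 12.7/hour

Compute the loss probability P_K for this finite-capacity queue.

ρ = λ/μ = 7.1/12.7 = 0.559055
P₀ = (1-ρ)/(1-ρ^(K+1)) = (1-0.559055)/(1-0.559055^10) = 0.44095/0.99702 = 0.4423
P_K = P₀×ρ^K = 0.4423 × 0.559055^9 = 0.4423 × 0.005334 = 0.002359
Blocking probability = 0.24%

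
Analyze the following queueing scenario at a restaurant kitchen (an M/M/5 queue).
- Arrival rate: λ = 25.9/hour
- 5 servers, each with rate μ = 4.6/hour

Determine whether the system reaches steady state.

Stability requires ρ = λ/(cμ) < 1
ρ = 25.9/(5 × 4.6) = 25.9/23.00 = 1.1261
Since 1.1261 ≥ 1, the system is UNSTABLE.
Need c > λ/μ = 25.9/4.6 = 5.63.
Minimum servers needed: c = 6.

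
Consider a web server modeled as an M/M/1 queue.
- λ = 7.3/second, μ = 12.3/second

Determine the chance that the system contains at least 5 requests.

ρ = λ/μ = 7.3/12.3 = 0.5935
P(N ≥ n) = ρⁿ
P(N ≥ 5) = 0.5935^5
P(N ≥ 5) = 0.07364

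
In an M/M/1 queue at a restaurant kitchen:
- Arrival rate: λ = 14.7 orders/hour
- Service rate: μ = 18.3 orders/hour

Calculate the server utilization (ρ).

Server utilization: ρ = λ/μ
ρ = 14.7/18.3 = 0.8033
The server is busy 80.33% of the time.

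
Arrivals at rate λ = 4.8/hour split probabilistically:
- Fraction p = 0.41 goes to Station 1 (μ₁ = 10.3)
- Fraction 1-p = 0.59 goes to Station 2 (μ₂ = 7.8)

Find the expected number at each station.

Effective rates: λ₁ = 4.8×0.41 = 1.968, λ₂ = 4.8×0.59 = 2.832
Station 1: ρ₁ = 1.968/10.3 = 0.1911, L₁ = ρ₁/(1-ρ₁) = 0.1911/(1-0.1911) = 0.2362
Station 2: ρ₂ = 2.832/7.8 = 0.363077, L₂ = ρ₂/(1-ρ₂) = 0.363077/(1-0.363077) = 0.5700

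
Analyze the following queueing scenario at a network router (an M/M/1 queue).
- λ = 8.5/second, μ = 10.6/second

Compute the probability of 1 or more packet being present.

ρ = λ/μ = 8.5/10.6 = 0.8019
P(N ≥ n) = ρⁿ
P(N ≥ 1) = 0.8019^1
P(N ≥ 1) = 0.8019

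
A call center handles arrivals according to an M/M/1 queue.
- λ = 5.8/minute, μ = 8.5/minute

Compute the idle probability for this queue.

ρ = λ/μ = 5.8/8.5 = 0.6824
P(0) = 1 - ρ = 1 - 0.6824 = 0.3176
The server is idle 31.76% of the time.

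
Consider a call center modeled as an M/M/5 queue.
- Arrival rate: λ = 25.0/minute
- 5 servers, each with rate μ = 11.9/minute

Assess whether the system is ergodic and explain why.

Stability requires ρ = λ/(cμ) < 1
ρ = 25.0/(5 × 11.9) = 25.0/59.50 = 0.4202
Since 0.4202 < 1, the system is STABLE.
The servers are busy 42.02% of the time.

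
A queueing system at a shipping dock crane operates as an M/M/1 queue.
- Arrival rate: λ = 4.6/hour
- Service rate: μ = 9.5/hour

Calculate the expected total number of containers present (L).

ρ = λ/μ = 4.6/9.5 = 0.4842
For M/M/1: L = λ/(μ-λ)
L = 4.6/(9.5-4.6) = 4.6/4.90
L = 0.9388 containers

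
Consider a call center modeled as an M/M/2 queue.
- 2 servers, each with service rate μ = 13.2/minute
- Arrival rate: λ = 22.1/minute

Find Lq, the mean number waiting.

Traffic intensity: ρ = λ/(cμ) = 22.1/(2×13.2) = 0.8371
Since ρ = 0.8371 < 1, system is stable.
Offered load a = λ/μ = cρ = 22.1/13.2 = 1.6742
P₀ = [ Σₙ₌₀^1 aⁿ/n! + a^2/(2!(1-ρ)) ]⁻¹
Σ = a^0/0! + a^1/1! = 1.0000 + 1.6742 = 2.6742
a^2/(2!(1-ρ)) = 2.8031/(2 × 0.16288) = 8.6048
P₀ = 1/(2.6742 + 8.6048) = 0.08866
Lq = P₀·a^2·ρ / (2!(1-ρ)²) = 0.0886598 × 2.80309 × 0.837121 / (2 × 0.0265295) = 3.9210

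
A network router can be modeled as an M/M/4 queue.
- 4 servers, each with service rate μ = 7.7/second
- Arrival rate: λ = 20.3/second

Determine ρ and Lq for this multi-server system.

Traffic intensity: ρ = λ/(cμ) = 20.3/(4×7.7) = 0.6591
Since ρ = 0.6591 < 1, system is stable.
Offered load a = λ/μ = cρ = 20.3/7.7 = 2.6364
P₀ = [ Σₙ₌₀^3 aⁿ/n! + a^4/(4!(1-ρ)) ]⁻¹
Σ = a^0/0! + a^1/1! + a^2/2! + a^3/3! = 1.00000 + 2.63636 + 3.47521 + 3.05397 = 10.1655
a^4/(4!(1-ρ)) = 48.3082/(24 × 0.34091) = 5.9043
P₀ = 1/(10.1655 + 5.9043) = 0.06223
Lq = P₀·a^4·ρ / (4!(1-ρ)²) = 0.062228 × 48.3082 × 0.65909 / (24 × 0.11622) = 0.7103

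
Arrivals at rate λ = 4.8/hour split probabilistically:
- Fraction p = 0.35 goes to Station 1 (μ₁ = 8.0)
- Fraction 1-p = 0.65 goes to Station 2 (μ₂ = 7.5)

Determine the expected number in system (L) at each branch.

Effective rates: λ₁ = 4.8×0.35 = 1.68, λ₂ = 4.8×0.65 = 3.12
Station 1: ρ₁ = 1.68/8.0 = 0.2100, L₁ = ρ₁/(1-ρ₁) = 0.2100/(1-0.2100) = 0.2658
Station 2: ρ₂ = 3.12/7.5 = 0.4160, L₂ = ρ₂/(1-ρ₂) = 0.4160/(1-0.4160) = 0.7123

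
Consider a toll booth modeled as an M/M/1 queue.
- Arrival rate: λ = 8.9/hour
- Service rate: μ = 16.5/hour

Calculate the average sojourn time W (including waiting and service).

First, compute utilization: ρ = λ/μ = 8.9/16.5 = 0.5394
For M/M/1: W = 1/(μ-λ)
W = 1/(16.5-8.9) = 1/7.60
W = 0.1316 hours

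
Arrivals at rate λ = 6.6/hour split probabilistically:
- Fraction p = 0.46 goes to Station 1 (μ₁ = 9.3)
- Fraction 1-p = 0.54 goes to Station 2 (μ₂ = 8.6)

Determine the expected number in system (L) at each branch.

Effective rates: λ₁ = 6.6×0.46 = 3.036, λ₂ = 6.6×0.54 = 3.564
Station 1: ρ₁ = 3.036/9.3 = 0.32645, L₁ = ρ₁/(1-ρ₁) = 0.32645/(1-0.32645) = 0.4847
Station 2: ρ₂ = 3.564/8.6 = 0.4144, L₂ = ρ₂/(1-ρ₂) = 0.4144/(1-0.4144) = 0.7077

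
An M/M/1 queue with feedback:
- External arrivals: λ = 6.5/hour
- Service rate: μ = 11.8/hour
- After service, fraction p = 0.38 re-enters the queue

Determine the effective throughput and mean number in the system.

Effective arrival rate: λ_eff = λ/(1-p) = 6.5/(1-0.38) = 6.5/0.62 = 10.48387
ρ = λ_eff/μ = 10.48387/11.8 = 0.888464
L = ρ/(1-ρ) = 0.888464/(1-0.888464) = 7.9657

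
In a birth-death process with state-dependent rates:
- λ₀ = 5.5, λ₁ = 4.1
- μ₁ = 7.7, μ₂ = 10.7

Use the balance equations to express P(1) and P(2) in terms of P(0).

Balance equations:
State 0: λ₀P₀ = μ₁P₁ → P₁ = (λ₀/μ₁)P₀ = (5.5/7.7)P₀ = 0.7143P₀
State 1: P₂ = (λ₀λ₁)/(μ₁μ₂)P₀ = (5.5×4.1)/(7.7×10.7)P₀ = 0.2737P₀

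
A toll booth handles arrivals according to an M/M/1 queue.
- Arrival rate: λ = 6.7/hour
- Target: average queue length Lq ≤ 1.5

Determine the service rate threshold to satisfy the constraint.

For M/M/1: Lq = λ²/(μ(μ-λ))
Need Lq ≤ 1.5, i.e. μ(μ-λ) ≥ λ²/1.5
μ² - 6.7μ - 44.89/1.5 ≥ 0  →  μ² - 6.7μ - 29.92667 ≥ 0
Quadratic formula (positive root): μ = [λ + √(λ² + 4×29.92667)]/2
Discriminant: 44.89 + 4×29.92667 = 164.5967, √164.5967 = 12.82952
μ ≥ (6.7 + 12.82952)/2 = 9.7648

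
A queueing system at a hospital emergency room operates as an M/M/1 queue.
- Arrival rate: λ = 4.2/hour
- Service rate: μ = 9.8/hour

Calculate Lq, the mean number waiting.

ρ = λ/μ = 4.2/9.8 = 0.4286
For M/M/1: Lq = λ²/(μ(μ-λ))
Lq = 17.64/(9.8 × 5.60)
Lq = 0.3214 patients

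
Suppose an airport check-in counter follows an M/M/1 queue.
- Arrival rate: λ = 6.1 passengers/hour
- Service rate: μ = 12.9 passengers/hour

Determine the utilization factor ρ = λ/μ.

Server utilization: ρ = λ/μ
ρ = 6.1/12.9 = 0.4729
The server is busy 47.29% of the time.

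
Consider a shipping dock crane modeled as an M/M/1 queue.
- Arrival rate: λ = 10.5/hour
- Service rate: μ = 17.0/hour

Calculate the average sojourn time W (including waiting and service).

First, compute utilization: ρ = λ/μ = 10.5/17.0 = 0.6176
For M/M/1: W = 1/(μ-λ)
W = 1/(17.0-10.5) = 1/6.50
W = 0.1538 hours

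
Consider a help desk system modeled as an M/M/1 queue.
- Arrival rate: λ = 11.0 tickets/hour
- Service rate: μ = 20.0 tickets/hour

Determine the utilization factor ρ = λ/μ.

Server utilization: ρ = λ/μ
ρ = 11.0/20.0 = 0.5500
The server is busy 55.00% of the time.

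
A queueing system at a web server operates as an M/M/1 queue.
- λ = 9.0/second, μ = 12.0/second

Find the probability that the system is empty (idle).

ρ = λ/μ = 9.0/12.0 = 0.7500
P(0) = 1 - ρ = 1 - 0.7500 = 0.2500
The server is idle 25.00% of the time.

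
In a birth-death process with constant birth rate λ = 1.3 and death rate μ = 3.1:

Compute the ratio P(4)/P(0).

For constant rates: P(n)/P(0) = (λ/μ)^n
P(4)/P(0) = (1.3/3.1)^4 = 0.419355^4 = 0.03093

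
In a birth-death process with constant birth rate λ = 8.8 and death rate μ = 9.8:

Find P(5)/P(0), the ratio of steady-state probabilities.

For constant rates: P(n)/P(0) = (λ/μ)^n
P(5)/P(0) = (8.8/9.8)^5 = 0.89796^5 = 0.5838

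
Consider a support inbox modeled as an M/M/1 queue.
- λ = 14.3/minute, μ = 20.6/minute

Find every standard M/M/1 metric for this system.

Step 1: ρ = λ/μ = 14.3/20.6 = 0.6942
Step 2: L = λ/(μ-λ) = 14.3/6.30 = 2.2698
Step 3: Lq = λ²/(μ(μ-λ)) = 204.49/(20.6×6.30) = 1.5757
Step 4: W = 1/(μ-λ) = 1/6.30 = 0.15873
Step 5: Wq = λ/(μ(μ-λ)) = 14.3/(20.6×6.30) = 0.1102
Step 6: P(0) = 1-ρ = 0.3058
Verify: L = λW = 14.3×0.15873 = 2.2698 ✔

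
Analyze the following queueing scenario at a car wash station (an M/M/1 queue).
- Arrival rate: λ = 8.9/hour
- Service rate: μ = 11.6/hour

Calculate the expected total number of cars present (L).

ρ = λ/μ = 8.9/11.6 = 0.7672
For M/M/1: L = λ/(μ-λ)
L = 8.9/(11.6-8.9) = 8.9/2.70
L = 3.2963 cars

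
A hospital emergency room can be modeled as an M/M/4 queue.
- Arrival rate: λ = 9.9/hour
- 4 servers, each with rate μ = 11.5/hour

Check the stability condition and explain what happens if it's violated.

Stability requires ρ = λ/(cμ) < 1
ρ = 9.9/(4 × 11.5) = 9.9/46.00 = 0.2152
Since 0.2152 < 1, the system is STABLE.
The servers are busy 21.52% of the time.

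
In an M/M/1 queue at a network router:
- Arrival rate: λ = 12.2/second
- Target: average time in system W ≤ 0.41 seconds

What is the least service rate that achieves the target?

For M/M/1: W = 1/(μ-λ)
Need W ≤ 0.41, so 1/(μ-λ) ≤ 0.41
μ - λ ≥ 1/0.41 = 2.4390
μ ≥ 12.2 + 2.4390 = 14.6390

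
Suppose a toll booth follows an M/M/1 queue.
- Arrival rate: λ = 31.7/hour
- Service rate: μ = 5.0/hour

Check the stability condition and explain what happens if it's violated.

Stability requires ρ = λ/(cμ) < 1
ρ = 31.7/(1 × 5.0) = 31.7/5.00 = 6.3400
Since 6.3400 ≥ 1, the system is UNSTABLE.
Queue grows without bound. Need μ > λ = 31.7.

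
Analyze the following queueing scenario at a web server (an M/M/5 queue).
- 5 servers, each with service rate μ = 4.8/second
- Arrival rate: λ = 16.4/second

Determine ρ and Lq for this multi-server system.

Traffic intensity: ρ = λ/(cμ) = 16.4/(5×4.8) = 0.6833
Since ρ = 0.6833 < 1, system is stable.
Offered load a = λ/μ = cρ = 16.4/4.8 = 3.4167
P₀ = [ Σₙ₌₀^4 aⁿ/n! + a^5/(5!(1-ρ)) ]⁻¹
Σ = a^0/0! + a^1/1! + a^2/2! + a^3/3! + a^4/4! = 1.0000 + 3.4167 + 5.8368 + 6.6475 + 5.6780 = 22.5790
a^5/(5!(1-ρ)) = 465.6001/(120 × 0.316667) = 12.2526
P₀ = 1/(22.5790 + 12.2526) = 0.02871
Lq = P₀·a^5·ρ / (5!(1-ρ)²) = 0.028710 × 465.6001 × 0.68333 / (120 × 0.10028) = 0.7591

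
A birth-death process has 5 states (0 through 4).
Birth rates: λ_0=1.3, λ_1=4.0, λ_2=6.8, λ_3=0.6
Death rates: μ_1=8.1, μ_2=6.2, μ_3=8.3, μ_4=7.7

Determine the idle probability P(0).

Ratios P(n)/P(0) = (λ₀···λₙ₋₁)/(μ₁···μₙ):
P(1)/P(0) = (1.3)/(8.1) = 0.16049
P(2)/P(0) = (1.3×4.0)/(8.1×6.2) = 0.10354
P(3)/P(0) = (1.3×4.0×6.8)/(8.1×6.2×8.3) = 0.084832
P(4)/P(0) = (1.3×4.0×6.8×0.6)/(8.1×6.2×8.3×7.7) = 0.0066103

Normalization: ∑ P(n) = 1
P(0) × (1.0000 + 0.16049 + 0.10354 + 0.084832 + 0.0066103) = 1
P(0) × 1.3555 = 1
P(0) = 1/1.3555 = 0.7377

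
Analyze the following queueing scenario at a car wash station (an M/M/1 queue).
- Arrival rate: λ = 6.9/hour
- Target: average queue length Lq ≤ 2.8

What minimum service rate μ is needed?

For M/M/1: Lq = λ²/(μ(μ-λ))
Need Lq ≤ 2.8, i.e. μ(μ-λ) ≥ λ²/2.8
μ² - 6.9μ - 47.61/2.8 ≥ 0  →  μ² - 6.9μ - 17.00357 ≥ 0
Quadratic formula (positive root): μ = [λ + √(λ² + 4×17.00357)]/2
Discriminant: 47.61 + 4×17.00357 = 115.6243, √115.6243 = 10.75287
μ ≥ (6.9 + 10.75287)/2 = 8.8264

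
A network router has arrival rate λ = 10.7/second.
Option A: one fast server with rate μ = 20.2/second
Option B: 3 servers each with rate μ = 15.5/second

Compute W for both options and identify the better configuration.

Option A: single server μ = 20.2 (M/M/1)
  ρ_A = 10.7/20.2 = 0.5297
  W_A = 1/(μ-λ) = 1/(20.2-10.7) = 1/9.50 = 0.1053

Option B: 3 servers μ = 15.5 (M/M/3)
  ρ_B = λ/(cμ) = 10.7/(3×15.5) = 0.2301
  Offered load a = λ/μ = cρ = 10.7/15.5 = 0.6903
  P₀ = [ Σₙ₌₀^2 aⁿ/n! + a^3/(3!(1-ρ)) ]⁻¹
  Σ = a^0/0! + a^1/1! + a^2/2! = 1.0000 + 0.6903 + 0.2383 = 1.9286
  a^3/(3!(1-ρ)) = 0.3290/(6 × 0.7699) = 0.07122
  P₀ = 1/(1.9286 + 0.07122) = 0.5000
  Lq = P₀·a^3·ρ / (3!(1-ρ)²) = 0.5000 × 0.3290 × 0.2301 / (6 × 0.5927) = 0.01064
  Wq_B = Lq/λ = 0.0106436/10.7 = 0.0009947
  W_B = Wq_B + 1/μ = 0.0009947 + 0.06452 = 0.06551

Since W_B = 0.06551 < W_A = 0.1053, Option B (multiple servers) has the shorter time in system.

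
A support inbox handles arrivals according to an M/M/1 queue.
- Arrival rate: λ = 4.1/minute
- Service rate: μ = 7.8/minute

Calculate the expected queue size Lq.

ρ = λ/μ = 4.1/7.8 = 0.5256
For M/M/1: Lq = λ²/(μ(μ-λ))
Lq = 16.81/(7.8 × 3.70)
Lq = 0.5825 emails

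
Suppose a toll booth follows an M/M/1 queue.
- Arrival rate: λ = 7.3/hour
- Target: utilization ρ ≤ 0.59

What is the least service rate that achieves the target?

ρ = λ/μ, so μ = λ/ρ
μ ≥ 7.3/0.59 = 12.3729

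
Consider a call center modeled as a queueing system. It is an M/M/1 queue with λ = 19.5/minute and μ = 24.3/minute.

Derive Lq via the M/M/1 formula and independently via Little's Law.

Method 1 (direct): Lq = λ²/(μ(μ-λ)) = 380.25/(24.3 × 4.80) = 3.2600

Method 2 (Little's Law):
W = 1/(μ-λ) = 1/4.80 = 0.20833
Wq = W - 1/μ = 0.20833 - 0.041152 = 0.16718
Lq = λWq = 19.5 × 0.16718 = 3.2600 ✔ (matches Method 1)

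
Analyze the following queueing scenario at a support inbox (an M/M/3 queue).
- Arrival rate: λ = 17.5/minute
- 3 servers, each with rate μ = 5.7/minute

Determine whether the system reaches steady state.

Stability requires ρ = λ/(cμ) < 1
ρ = 17.5/(3 × 5.7) = 17.5/17.10 = 1.0234
Since 1.0234 ≥ 1, the system is UNSTABLE.
Need c > λ/μ = 17.5/5.7 = 3.07.
Minimum servers needed: c = 4.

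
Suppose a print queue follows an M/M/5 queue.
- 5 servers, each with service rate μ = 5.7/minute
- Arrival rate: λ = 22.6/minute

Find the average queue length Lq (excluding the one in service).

Traffic intensity: ρ = λ/(cμ) = 22.6/(5×5.7) = 0.7930
Since ρ = 0.7930 < 1, system is stable.
Offered load a = λ/μ = cρ = 22.6/5.7 = 3.9649
P₀ = [ Σₙ₌₀^4 aⁿ/n! + a^5/(5!(1-ρ)) ]⁻¹
Σ = a^0/0! + a^1/1! + a^2/2! + a^3/3! + a^4/4! = 1.0000 + 3.9649 + 7.8603 + 10.3884 + 10.2973 = 33.5109
a^5/(5!(1-ρ)) = 979.8688/(120 × 0.2070175) = 39.4439
P₀ = 1/(33.5109 + 39.4439) = 0.01371
Lq = P₀·a^5·ρ / (5!(1-ρ)²) = 0.013707 × 979.8688 × 0.79298 / (120 × 0.042856) = 2.0710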